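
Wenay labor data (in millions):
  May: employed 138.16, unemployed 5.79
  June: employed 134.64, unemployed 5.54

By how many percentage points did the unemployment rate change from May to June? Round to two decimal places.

May: labor force = 138.16 + 5.79 = 143.95; u = 5.79/143.95 = 4.02%.
June: labor force = 134.64 + 5.54 = 140.18; u = 5.54/140.18 = 3.95%.
Change = 3.95% − 4.02% = −0.07 pp.

The unemployment rate changed by −0.07 percentage points.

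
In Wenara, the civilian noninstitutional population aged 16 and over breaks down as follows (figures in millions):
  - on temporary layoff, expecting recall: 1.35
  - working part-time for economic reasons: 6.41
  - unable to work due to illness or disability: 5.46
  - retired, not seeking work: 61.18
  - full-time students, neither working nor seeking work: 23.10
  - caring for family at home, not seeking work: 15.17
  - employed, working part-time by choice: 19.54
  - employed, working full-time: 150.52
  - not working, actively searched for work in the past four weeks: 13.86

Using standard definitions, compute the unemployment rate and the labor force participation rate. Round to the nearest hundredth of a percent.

Employed = 6.41 + 19.54 + 150.52 = 176.47 million (anyone who worked, including part-time for economic reasons, counts as employed).
Unemployed = 1.35 + 13.86 = 15.21 million (jobless and actively searching, or on temporary layoff).
Labor force = 176.47 + 15.21 = 191.68 million.
Not in labor force = 5.46 + 61.18 + 23.10 + 15.17 = 104.91 million (those not working and not actively searching are outside the labor force).
Civilian working-age population = 191.68 + 104.91 = 296.59 million.
Unemployment rate = 15.21 / 191.68 = 7.94%.
Labor force participation rate = 191.68 / 296.59 = 64.63%.

Unemployment rate ≈ 7.94%; labor force participation rate ≈ 64.63%.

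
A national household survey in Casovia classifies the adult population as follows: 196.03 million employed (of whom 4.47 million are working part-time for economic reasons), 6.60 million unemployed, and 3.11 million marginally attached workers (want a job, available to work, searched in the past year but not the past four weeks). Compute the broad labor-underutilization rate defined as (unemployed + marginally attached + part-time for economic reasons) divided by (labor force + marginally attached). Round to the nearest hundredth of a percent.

Broad underutilization rate ≈ 6.89%.

Labor force = 196.03 + 6.60 = 202.63 million.
Numerator = 6.60 + 3.11 + 4.47 = 14.18 million.
Denominator = 202.63 + 3.11 = 205.74 million.
Broad rate = 14.18 / 205.74 = 6.89%.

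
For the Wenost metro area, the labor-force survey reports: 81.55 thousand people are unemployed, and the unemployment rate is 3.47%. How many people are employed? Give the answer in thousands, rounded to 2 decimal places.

About 2,268.59 thousand are employed.

Labor force = U / u = 81.55 / 0.0347 ≈ 2,350.14 thousand.
Employed = labor force − unemployed = 2,350.14 − 81.55 = 2,268.59 thousand.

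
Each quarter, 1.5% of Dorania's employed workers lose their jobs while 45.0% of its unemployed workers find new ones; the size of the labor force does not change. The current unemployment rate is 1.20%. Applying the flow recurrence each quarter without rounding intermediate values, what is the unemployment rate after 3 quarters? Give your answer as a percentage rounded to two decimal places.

With a fixed labor force, u_{t+1} = u_t + s·(1−u_t) − f·u_t = u_t·(1−s−f) + s.
Here 1−s−f = 0.535 and s = 0.015.
u_1 = 0.012000 × 0.535 + 0.015 = 0.021420.
u_2 = 0.021420 × 0.535 + 0.015 = 0.026460.
u_3 = 0.026460 × 0.535 + 0.015 = 0.029156.

Unemployment rate after three quarters ≈ 2.92%.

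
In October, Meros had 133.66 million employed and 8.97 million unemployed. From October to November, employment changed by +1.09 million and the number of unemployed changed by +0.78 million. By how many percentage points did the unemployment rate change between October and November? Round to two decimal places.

October: labor force = 133.66 + 8.97 = 142.63; u = 8.97/142.63 = 6.29%.
November: labor force = 134.75 + 9.75 = 144.50; u = 9.75/144.50 = 6.75%.
Change = 6.75% − 6.29% = +0.46 pp.

The unemployment rate changed by +0.46 percentage points.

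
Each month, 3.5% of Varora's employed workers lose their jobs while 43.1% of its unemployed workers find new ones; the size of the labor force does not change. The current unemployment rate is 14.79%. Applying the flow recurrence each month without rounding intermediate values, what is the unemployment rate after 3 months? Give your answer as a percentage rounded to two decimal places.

Unemployment rate after three months ≈ 8.62%.

With a fixed labor force, u_{t+1} = u_t + s·(1−u_t) − f·u_t = u_t·(1−s−f) + s.
Here 1−s−f = 0.534 and s = 0.035.
u_1 = 0.147900 × 0.534 + 0.035 = 0.113979.
u_2 = 0.113979 × 0.534 + 0.035 = 0.095865.
u_3 = 0.095865 × 0.534 + 0.035 = 0.086192.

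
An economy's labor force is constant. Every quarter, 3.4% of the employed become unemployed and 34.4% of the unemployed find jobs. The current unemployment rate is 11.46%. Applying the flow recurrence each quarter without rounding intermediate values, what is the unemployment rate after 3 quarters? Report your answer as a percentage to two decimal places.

Unemployment rate after three quarters ≈ 9.59%.

With a fixed labor force, u_{t+1} = u_t + s·(1−u_t) − f·u_t = u_t·(1−s−f) + s.
Here 1−s−f = 0.622 and s = 0.034.
u_1 = 0.114600 × 0.622 + 0.034 = 0.105281.
u_2 = 0.105281 × 0.622 + 0.034 = 0.099485.
u_3 = 0.099485 × 0.622 + 0.034 = 0.095880.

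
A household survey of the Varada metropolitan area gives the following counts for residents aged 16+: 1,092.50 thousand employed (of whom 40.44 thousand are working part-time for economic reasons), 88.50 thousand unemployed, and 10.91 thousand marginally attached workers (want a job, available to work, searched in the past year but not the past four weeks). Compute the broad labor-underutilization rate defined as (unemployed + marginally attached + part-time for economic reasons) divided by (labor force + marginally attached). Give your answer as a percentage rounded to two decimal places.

Broad underutilization rate ≈ 11.73%.

Labor force = 1,092.50 + 88.50 = 1,181.00 thousand.
Numerator = 88.50 + 10.91 + 40.44 = 139.85 thousand.
Denominator = 1,181.00 + 10.91 = 1,191.91 thousand.
Broad rate = 139.85 / 1,191.91 = 11.73%.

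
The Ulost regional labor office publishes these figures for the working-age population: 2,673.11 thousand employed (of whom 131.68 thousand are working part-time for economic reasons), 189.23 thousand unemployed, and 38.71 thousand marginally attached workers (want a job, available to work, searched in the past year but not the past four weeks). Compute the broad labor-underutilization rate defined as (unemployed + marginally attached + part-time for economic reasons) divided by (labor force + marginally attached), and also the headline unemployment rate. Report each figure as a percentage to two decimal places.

Labor force = 2,673.11 + 189.23 = 2,862.34 thousand.
Numerator = 189.23 + 38.71 + 131.68 = 359.62 thousand.
Denominator = 2,862.34 + 38.71 = 2,901.05 thousand.
Broad rate = 359.62 / 2,901.05 = 12.40%.
Headline unemployment rate = 189.23 / 2,862.34 = 6.61%.

Broad underutilization rate ≈ 12.40%; headline unemployment rate ≈ 6.61%.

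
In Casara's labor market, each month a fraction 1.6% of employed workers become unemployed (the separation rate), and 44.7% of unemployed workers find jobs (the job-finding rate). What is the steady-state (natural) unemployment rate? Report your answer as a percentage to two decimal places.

At steady state the flows balance: s·E = f·U, so U/(E+U) = s/(s+f).
u* = 1.6 / (1.6 + 44.7) = 1.6 / 46.30 = 3.46%.

Steady-state unemployment rate ≈ 3.46%.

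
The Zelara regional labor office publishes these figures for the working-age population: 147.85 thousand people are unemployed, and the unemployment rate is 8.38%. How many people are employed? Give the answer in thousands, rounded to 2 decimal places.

Labor force = U / u = 147.85 / 0.0838 ≈ 1,764.32 thousand.
Employed = labor force − unemployed = 1,764.32 − 147.85 = 1,616.47 thousand.

About 1,616.47 thousand are employed.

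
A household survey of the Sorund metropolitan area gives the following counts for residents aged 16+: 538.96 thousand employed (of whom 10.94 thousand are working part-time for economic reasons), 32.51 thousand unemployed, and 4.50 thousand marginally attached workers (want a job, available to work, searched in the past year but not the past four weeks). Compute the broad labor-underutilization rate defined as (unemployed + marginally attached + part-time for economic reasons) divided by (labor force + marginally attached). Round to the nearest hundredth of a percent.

Broad underutilization rate ≈ 8.33%.

Labor force = 538.96 + 32.51 = 571.47 thousand.
Numerator = 32.51 + 4.50 + 10.94 = 47.95 thousand.
Denominator = 571.47 + 4.50 = 575.97 thousand.
Broad rate = 47.95 / 575.97 = 8.33%.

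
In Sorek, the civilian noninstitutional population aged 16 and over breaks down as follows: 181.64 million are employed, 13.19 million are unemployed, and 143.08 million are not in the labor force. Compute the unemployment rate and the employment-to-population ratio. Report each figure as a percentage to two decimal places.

Labor force = employed + unemployed = 181.64 + 13.19 = 194.83 million.
Working-age population = 194.83 + 143.08 = 337.91 million.
Unemployment rate = 13.19 / 194.83 = 6.77%.
Employment-population ratio = 181.64 / 337.91 = 53.75%.

Unemployment rate ≈ 6.77%; employment-population ratio ≈ 53.75%.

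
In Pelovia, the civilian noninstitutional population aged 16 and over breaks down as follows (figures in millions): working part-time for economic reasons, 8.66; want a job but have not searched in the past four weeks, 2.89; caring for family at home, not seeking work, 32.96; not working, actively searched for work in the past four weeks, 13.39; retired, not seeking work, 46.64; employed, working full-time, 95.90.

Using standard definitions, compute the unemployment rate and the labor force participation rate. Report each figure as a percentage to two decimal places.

Employed = 8.66 + 95.90 = 104.56 million (anyone who worked, including part-time for economic reasons, counts as employed).
Unemployed = 13.39 million.
Labor force = 104.56 + 13.39 = 117.95 million.
Not in labor force = 2.89 + 32.96 + 46.64 = 82.49 million (those not working and not actively searching are outside the labor force — including those who want a job but have given up searching).
Civilian working-age population = 117.95 + 82.49 = 200.44 million.
Unemployment rate = 13.39 / 117.95 = 11.35%.
Labor force participation rate = 117.95 / 200.44 = 58.85%.

Unemployment rate ≈ 11.35%; labor force participation rate ≈ 58.85%.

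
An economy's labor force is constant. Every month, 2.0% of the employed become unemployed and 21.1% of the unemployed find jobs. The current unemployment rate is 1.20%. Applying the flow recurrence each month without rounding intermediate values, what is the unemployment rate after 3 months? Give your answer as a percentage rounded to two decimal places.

With a fixed labor force, u_{t+1} = u_t + s·(1−u_t) − f·u_t = u_t·(1−s−f) + s.
Here 1−s−f = 0.769 and s = 0.020.
u_1 = 0.012000 × 0.769 + 0.020 = 0.029228.
u_2 = 0.029228 × 0.769 + 0.020 = 0.042476.
u_3 = 0.042476 × 0.769 + 0.020 = 0.052664.

Unemployment rate after three months ≈ 5.27%.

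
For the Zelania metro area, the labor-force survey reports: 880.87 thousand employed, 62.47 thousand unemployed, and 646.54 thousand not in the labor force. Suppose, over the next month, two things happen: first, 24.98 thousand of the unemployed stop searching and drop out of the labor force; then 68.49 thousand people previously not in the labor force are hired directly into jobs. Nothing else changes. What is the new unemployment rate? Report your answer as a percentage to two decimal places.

New unemployment rate ≈ 3.80%.

Initially, labor force = 880.87 + 62.47 = 943.34 thousand, so u = 62.47/943.34 = 6.62%.
After the first change, unemployed and labor force both fall by 24.98 → E = 880.87, U = 37.49, labor force = 918.36 thousand.
After the second change, employed and labor force both rise by 68.49; unemployed unchanged → E = 949.36, U = 37.49, labor force = 986.85 thousand.
New unemployment rate = 37.49 / 986.85 = 3.80%.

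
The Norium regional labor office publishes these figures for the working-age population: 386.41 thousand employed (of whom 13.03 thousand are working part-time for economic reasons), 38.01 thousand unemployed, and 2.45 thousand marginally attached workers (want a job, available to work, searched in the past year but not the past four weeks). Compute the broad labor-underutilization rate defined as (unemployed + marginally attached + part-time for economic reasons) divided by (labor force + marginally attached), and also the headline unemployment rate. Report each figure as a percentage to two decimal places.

Labor force = 386.41 + 38.01 = 424.42 thousand.
Numerator = 38.01 + 2.45 + 13.03 = 53.49 thousand.
Denominator = 424.42 + 2.45 = 426.87 thousand.
Broad rate = 53.49 / 426.87 = 12.53%.
Headline unemployment rate = 38.01 / 424.42 = 8.96%.

Broad underutilization rate ≈ 12.53%; headline unemployment rate ≈ 8.96%.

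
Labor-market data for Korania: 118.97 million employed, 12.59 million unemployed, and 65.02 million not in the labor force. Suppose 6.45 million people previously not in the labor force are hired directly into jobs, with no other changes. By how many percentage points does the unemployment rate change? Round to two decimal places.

The unemployment rate changes by −0.45 percentage points.

Initially, labor force = 118.97 + 12.59 = 131.56 million, so u = 12.59/131.56 = 9.57%.
After the change, employed and labor force both rise by 6.45; unemployed unchanged → E = 125.42, U = 12.59, labor force = 138.01 million.
New unemployment rate = 12.59 / 138.01 = 9.12%.
Change = 9.12% − 9.57% = −0.45 percentage points.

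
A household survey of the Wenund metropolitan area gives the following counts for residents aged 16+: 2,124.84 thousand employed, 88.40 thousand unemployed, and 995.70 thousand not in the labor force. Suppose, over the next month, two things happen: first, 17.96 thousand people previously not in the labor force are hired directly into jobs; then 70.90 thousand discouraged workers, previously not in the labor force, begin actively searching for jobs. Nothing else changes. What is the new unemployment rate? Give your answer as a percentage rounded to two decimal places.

Initially, labor force = 2,124.84 + 88.40 = 2,213.24 thousand, so u = 88.40/2,213.24 = 3.99%.
After the first change, employed and labor force both rise by 17.96; unemployed unchanged → E = 2,142.80, U = 88.40, labor force = 2,231.20 thousand.
After the second change, unemployed and labor force both rise by 70.90 → E = 2,142.80, U = 159.30, labor force = 2,302.10 thousand.
New unemployment rate = 159.30 / 2,302.10 = 6.92%.

New unemployment rate ≈ 6.92%.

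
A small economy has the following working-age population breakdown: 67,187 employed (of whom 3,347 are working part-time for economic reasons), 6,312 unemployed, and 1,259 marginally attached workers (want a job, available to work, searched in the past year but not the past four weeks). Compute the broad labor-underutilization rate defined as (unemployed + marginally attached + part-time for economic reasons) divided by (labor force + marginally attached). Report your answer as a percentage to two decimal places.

Broad underutilization rate ≈ 14.60%.

Labor force = 67,187 + 6,312 = 73,499.
Numerator = 6,312 + 1,259 + 3,347 = 10,918.
Denominator = 73,499 + 1,259 = 74,758.
Broad rate = 10,918 / 74,758 = 14.60%.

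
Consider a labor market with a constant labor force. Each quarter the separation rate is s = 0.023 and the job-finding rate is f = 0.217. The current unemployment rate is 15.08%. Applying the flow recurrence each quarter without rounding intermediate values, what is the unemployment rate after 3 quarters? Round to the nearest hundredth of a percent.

Unemployment rate after three quarters ≈ 12.00%.

With a fixed labor force, u_{t+1} = u_t + s·(1−u_t) − f·u_t = u_t·(1−s−f) + s.
Here 1−s−f = 0.760 and s = 0.023.
u_1 = 0.150800 × 0.760 + 0.023 = 0.137608.
u_2 = 0.137608 × 0.760 + 0.023 = 0.127582.
u_3 = 0.127582 × 0.760 + 0.023 = 0.119962.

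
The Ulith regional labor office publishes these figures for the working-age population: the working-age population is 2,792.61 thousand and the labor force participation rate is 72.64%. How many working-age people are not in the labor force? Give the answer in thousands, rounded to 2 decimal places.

Share not in the labor force = 1 − 0.7264 = 0.2736.
Not in labor force = 0.2736 × 2,792.61 ≈ 764.06 thousand.

About 764.06 thousand are not in the labor force.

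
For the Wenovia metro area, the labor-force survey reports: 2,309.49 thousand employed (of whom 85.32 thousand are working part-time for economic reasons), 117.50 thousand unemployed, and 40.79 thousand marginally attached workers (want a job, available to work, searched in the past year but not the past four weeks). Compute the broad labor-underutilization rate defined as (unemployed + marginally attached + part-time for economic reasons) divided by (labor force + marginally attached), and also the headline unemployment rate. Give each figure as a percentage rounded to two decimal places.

Broad underutilization rate ≈ 9.87%; headline unemployment rate ≈ 4.84%.

Labor force = 2,309.49 + 117.50 = 2,426.99 thousand.
Numerator = 117.50 + 40.79 + 85.32 = 243.61 thousand.
Denominator = 2,426.99 + 40.79 = 2,467.78 thousand.
Broad rate = 243.61 / 2,467.78 = 9.87%.
Headline unemployment rate = 117.50 / 2,426.99 = 4.84%.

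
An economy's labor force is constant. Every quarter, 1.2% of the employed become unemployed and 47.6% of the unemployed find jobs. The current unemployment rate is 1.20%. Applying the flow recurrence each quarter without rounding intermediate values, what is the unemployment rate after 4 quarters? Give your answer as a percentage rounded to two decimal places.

Unemployment rate after four quarters ≈ 2.37%.

With a fixed labor force, u_{t+1} = u_t + s·(1−u_t) − f·u_t = u_t·(1−s−f) + s.
Here 1−s−f = 0.512 and s = 0.012.
u_1 = 0.012000 × 0.512 + 0.012 = 0.018144.
u_2 = 0.018144 × 0.512 + 0.012 = 0.021290.
u_3 = 0.021290 × 0.512 + 0.012 = 0.022900.
u_4 = 0.022900 × 0.512 + 0.012 = 0.023725.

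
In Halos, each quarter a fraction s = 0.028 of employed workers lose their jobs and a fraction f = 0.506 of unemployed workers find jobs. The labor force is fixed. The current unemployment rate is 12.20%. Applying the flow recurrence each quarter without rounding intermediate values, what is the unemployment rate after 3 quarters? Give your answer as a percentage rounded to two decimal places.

Unemployment rate after three quarters ≈ 5.95%.

With a fixed labor force, u_{t+1} = u_t + s·(1−u_t) − f·u_t = u_t·(1−s−f) + s.
Here 1−s−f = 0.466 and s = 0.028.
u_1 = 0.122000 × 0.466 + 0.028 = 0.084852.
u_2 = 0.084852 × 0.466 + 0.028 = 0.067541.
u_3 = 0.067541 × 0.466 + 0.028 = 0.059474.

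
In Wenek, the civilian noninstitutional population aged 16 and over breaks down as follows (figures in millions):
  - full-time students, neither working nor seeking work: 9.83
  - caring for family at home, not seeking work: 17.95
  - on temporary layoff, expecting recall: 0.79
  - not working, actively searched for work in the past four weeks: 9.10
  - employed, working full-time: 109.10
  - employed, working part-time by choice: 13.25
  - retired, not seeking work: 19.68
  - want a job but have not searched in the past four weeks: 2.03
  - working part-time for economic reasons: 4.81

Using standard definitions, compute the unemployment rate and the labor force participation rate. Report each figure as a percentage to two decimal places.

Employed = 109.10 + 13.25 + 4.81 = 127.16 million (anyone who worked, including part-time for economic reasons, counts as employed).
Unemployed = 0.79 + 9.10 = 9.89 million (jobless and actively searching, or on temporary layoff).
Labor force = 127.16 + 9.89 = 137.05 million.
Not in labor force = 9.83 + 17.95 + 19.68 + 2.03 = 49.49 million (those not working and not actively searching are outside the labor force — including those who want a job but have given up searching).
Civilian working-age population = 137.05 + 49.49 = 186.54 million.
Unemployment rate = 9.89 / 137.05 = 7.22%.
Labor force participation rate = 137.05 / 186.54 = 73.47%.

Unemployment rate ≈ 7.22%; labor force participation rate ≈ 73.47%.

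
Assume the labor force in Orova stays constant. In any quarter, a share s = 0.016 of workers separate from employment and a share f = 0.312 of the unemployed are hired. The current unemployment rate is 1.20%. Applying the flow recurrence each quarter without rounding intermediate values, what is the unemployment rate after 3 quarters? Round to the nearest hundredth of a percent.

With a fixed labor force, u_{t+1} = u_t + s·(1−u_t) − f·u_t = u_t·(1−s−f) + s.
Here 1−s−f = 0.672 and s = 0.016.
u_1 = 0.012000 × 0.672 + 0.016 = 0.024064.
u_2 = 0.024064 × 0.672 + 0.016 = 0.032171.
u_3 = 0.032171 × 0.672 + 0.016 = 0.037619.

Unemployment rate after three quarters ≈ 3.76%.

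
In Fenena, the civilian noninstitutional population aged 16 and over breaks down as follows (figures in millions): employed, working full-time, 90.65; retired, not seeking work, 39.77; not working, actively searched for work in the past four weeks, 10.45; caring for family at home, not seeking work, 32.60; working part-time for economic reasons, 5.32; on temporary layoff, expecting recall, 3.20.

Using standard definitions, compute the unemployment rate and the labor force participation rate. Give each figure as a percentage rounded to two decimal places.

Unemployment rate ≈ 12.45%; labor force participation rate ≈ 60.23%.

Employed = 90.65 + 5.32 = 95.97 million (anyone who worked, including part-time for economic reasons, counts as employed).
Unemployed = 10.45 + 3.20 = 13.65 million (jobless and actively searching, or on temporary layoff).
Labor force = 95.97 + 13.65 = 109.62 million.
Not in labor force = 39.77 + 32.60 = 72.37 million (those not working and not actively searching are outside the labor force).
Civilian working-age population = 109.62 + 72.37 = 181.99 million.
Unemployment rate = 13.65 / 109.62 = 12.45%.
Labor force participation rate = 109.62 / 181.99 = 60.23%.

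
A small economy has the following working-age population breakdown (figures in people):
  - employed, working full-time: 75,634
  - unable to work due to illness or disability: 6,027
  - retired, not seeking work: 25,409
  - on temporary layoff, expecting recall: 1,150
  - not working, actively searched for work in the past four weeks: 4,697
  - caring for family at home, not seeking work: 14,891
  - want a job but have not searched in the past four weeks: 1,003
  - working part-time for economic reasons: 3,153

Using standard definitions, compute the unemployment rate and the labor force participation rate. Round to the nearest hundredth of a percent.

Employed = 75,634 + 3,153 = 78,787 (anyone who worked, including part-time for economic reasons, counts as employed).
Unemployed = 1,150 + 4,697 = 5,847 (jobless and actively searching, or on temporary layoff).
Labor force = 78,787 + 5,847 = 84,634.
Not in labor force = 6,027 + 25,409 + 14,891 + 1,003 = 47,330 (those not working and not actively searching are outside the labor force — including those who want a job but have given up searching).
Civilian working-age population = 84,634 + 47,330 = 131,964.
Unemployment rate = 5,847 / 84,634 = 6.91%.
Labor force participation rate = 84,634 / 131,964 = 64.13%.

Unemployment rate ≈ 6.91%; labor force participation rate ≈ 64.13%.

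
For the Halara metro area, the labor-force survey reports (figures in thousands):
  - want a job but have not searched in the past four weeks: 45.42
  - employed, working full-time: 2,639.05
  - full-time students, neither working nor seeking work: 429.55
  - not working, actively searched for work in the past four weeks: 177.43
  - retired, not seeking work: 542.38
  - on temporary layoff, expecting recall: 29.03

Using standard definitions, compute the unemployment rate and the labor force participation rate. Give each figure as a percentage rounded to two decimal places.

Unemployment rate ≈ 7.26%; labor force participation rate ≈ 73.66%.

Employed = 2,639.05 thousand.
Unemployed = 177.43 + 29.03 = 206.46 thousand (jobless and actively searching, or on temporary layoff).
Labor force = 2,639.05 + 206.46 = 2,845.51 thousand.
Not in labor force = 45.42 + 429.55 + 542.38 = 1,017.35 thousand (those not working and not actively searching are outside the labor force — including those who want a job but have given up searching).
Civilian working-age population = 2,845.51 + 1,017.35 = 3,862.86 thousand.
Unemployment rate = 206.46 / 2,845.51 = 7.26%.
Labor force participation rate = 2,845.51 / 3,862.86 = 73.66%.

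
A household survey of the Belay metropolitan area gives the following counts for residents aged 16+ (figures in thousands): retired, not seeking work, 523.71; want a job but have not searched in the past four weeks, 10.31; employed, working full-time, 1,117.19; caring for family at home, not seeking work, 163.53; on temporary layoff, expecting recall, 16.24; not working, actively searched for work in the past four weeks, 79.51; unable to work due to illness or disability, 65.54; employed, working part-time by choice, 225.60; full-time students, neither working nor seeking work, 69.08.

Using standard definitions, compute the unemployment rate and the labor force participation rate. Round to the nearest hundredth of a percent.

Unemployment rate ≈ 6.66%; labor force participation rate ≈ 63.35%.

Employed = 1,117.19 + 225.60 = 1,342.79 thousand.
Unemployed = 16.24 + 79.51 = 95.75 thousand (jobless and actively searching, or on temporary layoff).
Labor force = 1,342.79 + 95.75 = 1,438.54 thousand.
Not in labor force = 523.71 + 10.31 + 163.53 + 65.54 + 69.08 = 832.17 thousand (those not working and not actively searching are outside the labor force — including those who want a job but have given up searching).
Civilian working-age population = 1,438.54 + 832.17 = 2,270.71 thousand.
Unemployment rate = 95.75 / 1,438.54 = 6.66%.
Labor force participation rate = 1,438.54 / 2,270.71 = 63.35%.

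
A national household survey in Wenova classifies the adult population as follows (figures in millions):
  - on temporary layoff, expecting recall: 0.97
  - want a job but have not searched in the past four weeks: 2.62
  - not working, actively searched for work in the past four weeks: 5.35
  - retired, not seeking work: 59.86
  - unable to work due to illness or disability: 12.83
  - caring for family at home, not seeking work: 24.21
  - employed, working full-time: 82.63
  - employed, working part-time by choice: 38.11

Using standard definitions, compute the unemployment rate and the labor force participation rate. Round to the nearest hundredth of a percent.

Employed = 82.63 + 38.11 = 120.74 million.
Unemployed = 0.97 + 5.35 = 6.32 million (jobless and actively searching, or on temporary layoff).
Labor force = 120.74 + 6.32 = 127.06 million.
Not in labor force = 2.62 + 59.86 + 12.83 + 24.21 = 99.52 million (those not working and not actively searching are outside the labor force — including those who want a job but have given up searching).
Civilian working-age population = 127.06 + 99.52 = 226.58 million.
Unemployment rate = 6.32 / 127.06 = 4.97%.
Labor force participation rate = 127.06 / 226.58 = 56.08%.

Unemployment rate ≈ 4.97%; labor force participation rate ≈ 56.08%.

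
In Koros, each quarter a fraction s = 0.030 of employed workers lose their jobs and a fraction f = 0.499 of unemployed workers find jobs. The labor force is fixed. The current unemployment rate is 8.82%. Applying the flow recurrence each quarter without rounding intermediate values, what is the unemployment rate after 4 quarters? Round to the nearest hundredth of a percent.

With a fixed labor force, u_{t+1} = u_t + s·(1−u_t) − f·u_t = u_t·(1−s−f) + s.
Here 1−s−f = 0.471 and s = 0.030.
u_1 = 0.088200 × 0.471 + 0.030 = 0.071542.
u_2 = 0.071542 × 0.471 + 0.030 = 0.063696.
u_3 = 0.063696 × 0.471 + 0.030 = 0.060001.
u_4 = 0.060001 × 0.471 + 0.030 = 0.058260.

Unemployment rate after four quarters ≈ 5.83%.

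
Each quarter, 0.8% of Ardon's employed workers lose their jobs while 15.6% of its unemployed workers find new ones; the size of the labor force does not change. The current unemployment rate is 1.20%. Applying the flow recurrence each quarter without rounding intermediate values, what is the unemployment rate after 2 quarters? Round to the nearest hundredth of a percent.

With a fixed labor force, u_{t+1} = u_t + s·(1−u_t) − f·u_t = u_t·(1−s−f) + s.
Here 1−s−f = 0.836 and s = 0.008.
u_1 = 0.012000 × 0.836 + 0.008 = 0.018032.
u_2 = 0.018032 × 0.836 + 0.008 = 0.023075.

Unemployment rate after two quarters ≈ 2.31%.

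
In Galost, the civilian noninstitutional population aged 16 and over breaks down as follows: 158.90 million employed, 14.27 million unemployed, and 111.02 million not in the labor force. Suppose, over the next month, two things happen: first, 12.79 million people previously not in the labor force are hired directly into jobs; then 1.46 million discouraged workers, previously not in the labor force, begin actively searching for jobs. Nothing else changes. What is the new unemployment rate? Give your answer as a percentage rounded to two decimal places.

New unemployment rate ≈ 8.39%.

Initially, labor force = 158.90 + 14.27 = 173.17 million, so u = 14.27/173.17 = 8.24%.
After the first change, employed and labor force both rise by 12.79; unemployed unchanged → E = 171.69, U = 14.27, labor force = 185.96 million.
After the second change, unemployed and labor force both rise by 1.46 → E = 171.69, U = 15.73, labor force = 187.42 million.
New unemployment rate = 15.73 / 187.42 = 8.39%.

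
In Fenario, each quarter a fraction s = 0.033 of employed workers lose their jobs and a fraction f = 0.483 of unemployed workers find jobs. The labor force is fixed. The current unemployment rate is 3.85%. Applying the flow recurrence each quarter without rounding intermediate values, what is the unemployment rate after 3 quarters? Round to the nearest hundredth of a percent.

With a fixed labor force, u_{t+1} = u_t + s·(1−u_t) − f·u_t = u_t·(1−s−f) + s.
Here 1−s−f = 0.484 and s = 0.033.
u_1 = 0.038500 × 0.484 + 0.033 = 0.051634.
u_2 = 0.051634 × 0.484 + 0.033 = 0.057991.
u_3 = 0.057991 × 0.484 + 0.033 = 0.061068.

Unemployment rate after three quarters ≈ 6.11%.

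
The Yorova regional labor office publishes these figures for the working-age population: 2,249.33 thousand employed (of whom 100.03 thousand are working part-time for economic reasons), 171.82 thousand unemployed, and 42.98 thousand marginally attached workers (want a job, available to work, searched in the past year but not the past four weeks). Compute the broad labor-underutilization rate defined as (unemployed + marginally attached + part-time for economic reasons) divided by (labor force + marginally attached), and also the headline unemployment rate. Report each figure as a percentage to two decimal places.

Broad underutilization rate ≈ 12.78%; headline unemployment rate ≈ 7.10%.

Labor force = 2,249.33 + 171.82 = 2,421.15 thousand.
Numerator = 171.82 + 42.98 + 100.03 = 314.83 thousand.
Denominator = 2,421.15 + 42.98 = 2,464.13 thousand.
Broad rate = 314.83 / 2,464.13 = 12.78%.
Headline unemployment rate = 171.82 / 2,421.15 = 7.10%.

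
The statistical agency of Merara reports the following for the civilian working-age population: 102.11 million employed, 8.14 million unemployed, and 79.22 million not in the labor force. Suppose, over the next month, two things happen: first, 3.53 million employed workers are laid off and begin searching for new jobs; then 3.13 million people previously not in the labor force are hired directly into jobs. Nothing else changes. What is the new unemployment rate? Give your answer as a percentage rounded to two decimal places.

Initially, labor force = 102.11 + 8.14 = 110.25 million, so u = 8.14/110.25 = 7.38%.
After the first change, employed falls and unemployed rises by 3.53; labor force unchanged → E = 98.58, U = 11.67, labor force = 110.25 million.
After the second change, employed and labor force both rise by 3.13; unemployed unchanged → E = 101.71, U = 11.67, labor force = 113.38 million.
New unemployment rate = 11.67 / 113.38 = 10.29%.

New unemployment rate ≈ 10.29%.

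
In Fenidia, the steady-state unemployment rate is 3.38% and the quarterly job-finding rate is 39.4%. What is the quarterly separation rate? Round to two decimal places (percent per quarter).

From u* = s/(s+f): s = u·f/(1−u).
s = 0.0338 × 39.4 / (1 − 0.0338) = 1.3317 / 0.9662 ≈ 1.38% per quarter.

Separation rate ≈ 1.38% per quarter.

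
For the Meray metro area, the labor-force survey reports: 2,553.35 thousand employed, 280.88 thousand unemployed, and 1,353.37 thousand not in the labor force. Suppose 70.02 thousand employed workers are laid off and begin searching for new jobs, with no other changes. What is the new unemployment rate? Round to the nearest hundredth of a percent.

Initially, labor force = 2,553.35 + 280.88 = 2,834.23 thousand, so u = 280.88/2,834.23 = 9.91%.
After the change, employed falls and unemployed rises by 70.02; labor force unchanged → E = 2,483.33, U = 350.90, labor force = 2,834.23 thousand.
New unemployment rate = 350.90 / 2,834.23 = 12.38%.

New unemployment rate ≈ 12.38%.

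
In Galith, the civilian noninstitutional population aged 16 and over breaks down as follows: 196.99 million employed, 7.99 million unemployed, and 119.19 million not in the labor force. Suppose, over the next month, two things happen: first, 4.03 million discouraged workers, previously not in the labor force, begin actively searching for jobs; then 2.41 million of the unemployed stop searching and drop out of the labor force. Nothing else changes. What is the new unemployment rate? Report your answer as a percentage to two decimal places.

Initially, labor force = 196.99 + 7.99 = 204.98 million, so u = 7.99/204.98 = 3.90%.
After the first change, unemployed and labor force both rise by 4.03 → E = 196.99, U = 12.02, labor force = 209.01 million.
After the second change, unemployed and labor force both fall by 2.41 → E = 196.99, U = 9.61, labor force = 206.60 million.
New unemployment rate = 9.61 / 206.60 = 4.65%.

New unemployment rate ≈ 4.65%.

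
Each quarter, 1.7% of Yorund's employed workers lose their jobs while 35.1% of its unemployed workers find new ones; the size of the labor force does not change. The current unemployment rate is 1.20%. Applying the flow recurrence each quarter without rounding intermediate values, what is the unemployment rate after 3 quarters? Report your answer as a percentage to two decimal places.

With a fixed labor force, u_{t+1} = u_t + s·(1−u_t) − f·u_t = u_t·(1−s−f) + s.
Here 1−s−f = 0.632 and s = 0.017.
u_1 = 0.012000 × 0.632 + 0.017 = 0.024584.
u_2 = 0.024584 × 0.632 + 0.017 = 0.032537.
u_3 = 0.032537 × 0.632 + 0.017 = 0.037563.

Unemployment rate after three quarters ≈ 3.76%.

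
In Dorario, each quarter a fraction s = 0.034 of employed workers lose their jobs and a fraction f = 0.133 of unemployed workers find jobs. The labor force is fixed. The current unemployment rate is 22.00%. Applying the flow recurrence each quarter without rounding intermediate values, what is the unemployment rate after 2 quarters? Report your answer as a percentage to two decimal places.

Unemployment rate after two quarters ≈ 21.50%.

With a fixed labor force, u_{t+1} = u_t + s·(1−u_t) − f·u_t = u_t·(1−s−f) + s.
Here 1−s−f = 0.833 and s = 0.034.
u_1 = 0.220000 × 0.833 + 0.034 = 0.217260.
u_2 = 0.217260 × 0.833 + 0.034 = 0.214978.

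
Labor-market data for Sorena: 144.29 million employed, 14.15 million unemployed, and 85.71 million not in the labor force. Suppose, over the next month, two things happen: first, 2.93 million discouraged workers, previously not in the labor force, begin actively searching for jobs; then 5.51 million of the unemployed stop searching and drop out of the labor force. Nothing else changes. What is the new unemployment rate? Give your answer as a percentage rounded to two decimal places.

Initially, labor force = 144.29 + 14.15 = 158.44 million, so u = 14.15/158.44 = 8.93%.
After the first change, unemployed and labor force both rise by 2.93 → E = 144.29, U = 17.08, labor force = 161.37 million.
After the second change, unemployed and labor force both fall by 5.51 → E = 144.29, U = 11.57, labor force = 155.86 million.
New unemployment rate = 11.57 / 155.86 = 7.42%.

New unemployment rate ≈ 7.42%.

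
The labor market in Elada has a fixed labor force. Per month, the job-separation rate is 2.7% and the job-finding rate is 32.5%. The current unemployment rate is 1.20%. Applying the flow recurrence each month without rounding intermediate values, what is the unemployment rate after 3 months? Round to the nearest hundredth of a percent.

With a fixed labor force, u_{t+1} = u_t + s·(1−u_t) − f·u_t = u_t·(1−s−f) + s.
Here 1−s−f = 0.648 and s = 0.027.
u_1 = 0.012000 × 0.648 + 0.027 = 0.034776.
u_2 = 0.034776 × 0.648 + 0.027 = 0.049535.
u_3 = 0.049535 × 0.648 + 0.027 = 0.059099.

Unemployment rate after three months ≈ 5.91%.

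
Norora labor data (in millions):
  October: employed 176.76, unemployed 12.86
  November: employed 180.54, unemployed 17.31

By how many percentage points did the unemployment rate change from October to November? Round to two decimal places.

The unemployment rate changed by +1.97 percentage points.

October: labor force = 176.76 + 12.86 = 189.62; u = 12.86/189.62 = 6.78%.
November: labor force = 180.54 + 17.31 = 197.85; u = 17.31/197.85 = 8.75%.
Change = 8.75% − 6.78% = +1.97 pp.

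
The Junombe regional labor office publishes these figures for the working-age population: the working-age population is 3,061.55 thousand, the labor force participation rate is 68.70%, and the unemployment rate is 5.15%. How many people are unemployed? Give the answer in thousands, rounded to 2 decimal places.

Labor force = 0.6870 × 3,061.55 = 2,103.28 thousand.
Unemployed = 0.0515 × 2,103.28 ≈ 108.32 thousand.

About 108.32 thousand are unemployed.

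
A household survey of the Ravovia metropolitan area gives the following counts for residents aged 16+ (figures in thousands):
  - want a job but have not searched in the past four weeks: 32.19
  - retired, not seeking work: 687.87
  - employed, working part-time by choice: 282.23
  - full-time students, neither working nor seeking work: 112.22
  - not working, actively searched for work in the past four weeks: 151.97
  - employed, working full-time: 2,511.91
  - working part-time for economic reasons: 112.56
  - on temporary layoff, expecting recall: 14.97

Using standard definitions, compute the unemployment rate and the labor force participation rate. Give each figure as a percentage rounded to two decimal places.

Unemployment rate ≈ 5.43%; labor force participation rate ≈ 78.69%.

Employed = 282.23 + 2,511.91 + 112.56 = 2,906.70 thousand (anyone who worked, including part-time for economic reasons, counts as employed).
Unemployed = 151.97 + 14.97 = 166.94 thousand (jobless and actively searching, or on temporary layoff).
Labor force = 2,906.70 + 166.94 = 3,073.64 thousand.
Not in labor force = 32.19 + 687.87 + 112.22 = 832.28 thousand (those not working and not actively searching are outside the labor force — including those who want a job but have given up searching).
Civilian working-age population = 3,073.64 + 832.28 = 3,905.92 thousand.
Unemployment rate = 166.94 / 3,073.64 = 5.43%.
Labor force participation rate = 3,073.64 / 3,905.92 = 78.69%.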